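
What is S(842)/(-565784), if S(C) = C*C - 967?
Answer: -707997/565784 ≈ -1.2514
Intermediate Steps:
S(C) = -967 + C**2 (S(C) = C**2 - 967 = -967 + C**2)
S(842)/(-565784) = (-967 + 842**2)/(-565784) = (-967 + 708964)*(-1/565784) = 707997*(-1/565784) = -707997/565784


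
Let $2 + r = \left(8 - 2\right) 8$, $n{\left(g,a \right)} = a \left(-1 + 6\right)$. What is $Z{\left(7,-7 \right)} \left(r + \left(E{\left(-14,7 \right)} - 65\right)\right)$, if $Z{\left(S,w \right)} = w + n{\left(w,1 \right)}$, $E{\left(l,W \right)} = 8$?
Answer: $22$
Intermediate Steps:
$n{\left(g,a \right)} = 5 a$ ($n{\left(g,a \right)} = a 5 = 5 a$)
$r = 46$ ($r = -2 + \left(8 - 2\right) 8 = -2 + 6 \cdot 8 = -2 + 48 = 46$)
$Z{\left(S,w \right)} = 5 + w$ ($Z{\left(S,w \right)} = w + 5 \cdot 1 = w + 5 = 5 + w$)
$Z{\left(7,-7 \right)} \left(r + \left(E{\left(-14,7 \right)} - 65\right)\right) = \left(5 - 7\right) \left(46 + \left(8 - 65\right)\right) = - 2 \left(46 + \left(8 - 65\right)\right) = - 2 \left(46 - 57\right) = \left(-2\right) \left(-11\right) = 22$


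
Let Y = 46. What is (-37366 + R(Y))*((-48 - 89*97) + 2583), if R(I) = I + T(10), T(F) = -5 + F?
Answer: 227546870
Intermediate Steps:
R(I) = 5 + I (R(I) = I + (-5 + 10) = I + 5 = 5 + I)
(-37366 + R(Y))*((-48 - 89*97) + 2583) = (-37366 + (5 + 46))*((-48 - 89*97) + 2583) = (-37366 + 51)*((-48 - 8633) + 2583) = -37315*(-8681 + 2583) = -37315*(-6098) = 227546870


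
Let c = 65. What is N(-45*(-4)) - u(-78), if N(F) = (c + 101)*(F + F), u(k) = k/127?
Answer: 7589598/127 ≈ 59761.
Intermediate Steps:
u(k) = k/127 (u(k) = k*(1/127) = k/127)
N(F) = 332*F (N(F) = (65 + 101)*(F + F) = 166*(2*F) = 332*F)
N(-45*(-4)) - u(-78) = 332*(-45*(-4)) - (-78)/127 = 332*180 - 1*(-78/127) = 59760 + 78/127 = 7589598/127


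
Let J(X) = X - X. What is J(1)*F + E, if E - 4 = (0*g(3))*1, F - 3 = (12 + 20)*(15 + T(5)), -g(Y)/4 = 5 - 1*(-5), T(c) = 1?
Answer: 4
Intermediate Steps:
g(Y) = -40 (g(Y) = -4*(5 - 1*(-5)) = -4*(5 + 5) = -4*10 = -40)
J(X) = 0
F = 515 (F = 3 + (12 + 20)*(15 + 1) = 3 + 32*16 = 3 + 512 = 515)
E = 4 (E = 4 + (0*(-40))*1 = 4 + 0*1 = 4 + 0 = 4)
J(1)*F + E = 0*515 + 4 = 0 + 4 = 4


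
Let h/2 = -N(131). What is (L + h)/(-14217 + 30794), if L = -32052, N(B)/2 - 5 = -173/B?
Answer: -4200740/2171587 ≈ -1.9344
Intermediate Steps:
N(B) = 10 - 346/B (N(B) = 10 + 2*(-173/B) = 10 - 346/B)
h = -1928/131 (h = 2*(-(10 - 346/131)) = 2*(-1*964/131) = 2*(-964/131) = -1928/131 ≈ -14.718)
(L + h)/(-14217 + 30794) = (-32052 - 1928/131)/(-14217 + 30794) = -4200740/131/16577 = -4200740/131*1/16577 = -4200740/2171587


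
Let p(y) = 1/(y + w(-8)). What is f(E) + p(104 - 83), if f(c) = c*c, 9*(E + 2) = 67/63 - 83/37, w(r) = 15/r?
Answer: 34370905880/7482013497 ≈ 4.5938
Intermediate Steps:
E = -44708/20979 (E = -2 + (67/63 - 83/37)/9 = -2 + (⅑)*(-2750/2331) = -2 - 2750/20979 = -44708/20979 ≈ -2.1311)
f(c) = c²
p(y) = 1/(-15/8 + y) (p(y) = 1/(y + 15/(-8)) = 1/(y + 15*(-⅛)) = 1/(y - 15/8) = 1/(-15/8 + y))
f(E) + p(104 - 83) = (-44708/20979)² + 8/(-15 + 8*(104 - 83)) = 1998805264/440118441 + 8/(-15 + 8*21) = 1998805264/440118441 + 8/(-15 + 168) = 1998805264/440118441 + 8/153 = 34370905880/7482013497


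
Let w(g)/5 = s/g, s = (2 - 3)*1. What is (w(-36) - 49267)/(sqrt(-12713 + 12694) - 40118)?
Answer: 35576782813/28970170974 + 1773607*I*sqrt(19)/57940341948 ≈ 1.228 + 0.00013343*I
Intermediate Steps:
s = -1 (s = -1*1 = -1)
w(g) = -5/g (w(g) = 5*(-1/g) = -5/g)
(w(-36) - 49267)/(sqrt(-12713 + 12694) - 40118) = (-5/(-36) - 49267)/(sqrt(-12713 + 12694) - 40118) = (-5*(-1/36) - 49267)/(sqrt(-19) - 40118) = (5/36 - 49267)/(I*sqrt(19) - 40118) = -1773607/(36*(-40118 + I*sqrt(19)))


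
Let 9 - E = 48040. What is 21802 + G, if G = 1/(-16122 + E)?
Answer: 1398663705/64153 ≈ 21802.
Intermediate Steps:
E = -48031 (E = 9 - 1*48040 = 9 - 48040 = -48031)
G = -1/64153 (G = 1/(-16122 - 48031) = 1/(-64153) = -1/64153 ≈ -1.5588e-5)
21802 + G = 21802 - 1/64153 = 1398663705/64153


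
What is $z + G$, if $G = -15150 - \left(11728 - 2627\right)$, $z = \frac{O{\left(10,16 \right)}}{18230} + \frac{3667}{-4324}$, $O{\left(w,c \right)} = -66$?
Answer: $- \frac{955844535657}{39413260} \approx -24252.0$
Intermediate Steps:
$z = - \frac{33567397}{39413260}$ ($z = - \frac{66}{18230} + \frac{3667}{-4324} = \left(-66\right) \frac{1}{18230} + 3667 \left(- \frac{1}{4324}\right) = - \frac{33}{9115} - \frac{3667}{4324} = - \frac{33567397}{39413260} \approx -0.85168$)
$G = -24251$ ($G = -15150 - \left(11728 - 2627\right) = -15150 - 9101 = -24251$)
$z + G = - \frac{33567397}{39413260} - 24251 = - \frac{955844535657}{39413260}$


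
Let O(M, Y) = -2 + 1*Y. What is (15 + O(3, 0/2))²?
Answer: 169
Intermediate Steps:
O(M, Y) = -2 + Y
(15 + O(3, 0/2))² = (15 + (-2 + 0/2))² = (15 + (-2 + 0*(½)))² = (15 + (-2 + 0))² = (15 - 2)² = 13² = 169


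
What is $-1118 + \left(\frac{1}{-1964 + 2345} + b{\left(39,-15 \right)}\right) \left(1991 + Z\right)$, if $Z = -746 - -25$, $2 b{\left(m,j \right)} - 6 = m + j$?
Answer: $\frac{53806}{3} \approx 17935.0$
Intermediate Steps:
$b{\left(m,j \right)} = 3 + \frac{j}{2} + \frac{m}{2}$ ($b{\left(m,j \right)} = 3 + \frac{m + j}{2} = 3 + \frac{j + m}{2} = 3 + \left(\frac{j}{2} + \frac{m}{2}\right) = 3 + \frac{j}{2} + \frac{m}{2}$)
$Z = -721$ ($Z = -746 + 25 = -721$)
$-1118 + \left(\frac{1}{-1964 + 2345} + b{\left(39,-15 \right)}\right) \left(1991 + Z\right) = -1118 + \left(\frac{1}{-1964 + 2345} + \left(3 + \frac{1}{2} \left(-15\right) + \frac{1}{2} \cdot 39\right)\right) \left(1991 - 721\right) = -1118 + \left(\frac{1}{381} + \left(3 - \frac{15}{2} + \frac{39}{2}\right)\right) 1270 = -1118 + \left(\frac{1}{381} + 15\right) 1270 = -1118 + \frac{5716}{381} \cdot 1270 = -1118 + \frac{57160}{3} = \frac{53806}{3}$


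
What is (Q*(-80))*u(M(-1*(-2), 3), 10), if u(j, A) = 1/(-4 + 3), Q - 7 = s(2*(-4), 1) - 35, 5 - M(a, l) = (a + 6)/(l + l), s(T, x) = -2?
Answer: -2400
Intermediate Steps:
M(a, l) = 5 - (6 + a)/(2*l) (M(a, l) = 5 - (a + 6)/(l + l) = 5 - (6 + a)/(2*l))
Q = -30 (Q = 7 + (-2 - 35) = 7 - 37 = -30)
u(j, A) = -1 (u(j, A) = 1/(-1) = -1)
(Q*(-80))*u(M(-1*(-2), 3), 10) = -30*(-80)*(-1) = 2400*(-1) = -2400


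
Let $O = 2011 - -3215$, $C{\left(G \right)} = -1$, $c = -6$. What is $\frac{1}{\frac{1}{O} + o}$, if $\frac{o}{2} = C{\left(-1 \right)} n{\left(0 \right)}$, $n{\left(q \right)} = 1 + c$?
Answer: $\frac{5226}{52261} \approx 0.099998$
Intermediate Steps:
$O = 5226$ ($O = 2011 + 3215 = 5226$)
$n{\left(q \right)} = -5$ ($n{\left(q \right)} = 1 - 6 = -5$)
$o = 10$ ($o = 2 \left(\left(-1\right) \left(-5\right)\right) = 2 \cdot 5 = 10$)
$\frac{1}{\frac{1}{O} + o} = \frac{1}{\frac{1}{5226} + 10} = \frac{1}{\frac{52261}{5226}} = \frac{5226}{52261}$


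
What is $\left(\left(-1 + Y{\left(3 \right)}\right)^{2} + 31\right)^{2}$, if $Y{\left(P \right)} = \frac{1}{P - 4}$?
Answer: $1225$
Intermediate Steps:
$Y{\left(P \right)} = \frac{1}{-4 + P}$
$\left(\left(-1 + Y{\left(3 \right)}\right)^{2} + 31\right)^{2} = \left(\left(-1 + \frac{1}{-4 + 3}\right)^{2} + 31\right)^{2} = \left(\left(-1 + \frac{1}{-1}\right)^{2} + 31\right)^{2} = \left(\left(-1 - 1\right)^{2} + 31\right)^{2} = \left(\left(-2\right)^{2} + 31\right)^{2} = \left(4 + 31\right)^{2} = 35^{2} = 1225$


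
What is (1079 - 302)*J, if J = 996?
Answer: 773892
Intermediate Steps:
(1079 - 302)*J = (1079 - 302)*996 = 777*996 = 773892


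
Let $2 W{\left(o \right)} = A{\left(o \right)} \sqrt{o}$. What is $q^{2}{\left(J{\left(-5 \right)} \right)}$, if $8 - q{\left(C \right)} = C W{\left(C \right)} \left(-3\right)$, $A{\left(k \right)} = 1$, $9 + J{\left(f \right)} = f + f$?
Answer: $\frac{\left(16 - 57 i \sqrt{19}\right)^{2}}{4} \approx -15369.0 - 1987.7 i$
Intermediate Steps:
$J{\left(f \right)} = -9 + 2 f$ ($J{\left(f \right)} = -9 + \left(f + f\right) = -9 + 2 f$)
$W{\left(o \right)} = \frac{\sqrt{o}}{2}$ ($W{\left(o \right)} = \frac{1 \sqrt{o}}{2} = \frac{\sqrt{o}}{2}$)
$q{\left(C \right)} = 8 + \frac{3 C^{\frac{3}{2}}}{2}$ ($q{\left(C \right)} = 8 - C \frac{\sqrt{C}}{2} \left(-3\right) = 8 - \frac{C^{\frac{3}{2}}}{2} \left(-3\right) = 8 - - \frac{3 C^{\frac{3}{2}}}{2} = 8 + \frac{3 C^{\frac{3}{2}}}{2}$)
$q^{2}{\left(J{\left(-5 \right)} \right)} = \left(8 + \frac{3 \left(-9 + 2 \left(-5\right)\right)^{\frac{3}{2}}}{2}\right)^{2} = \left(8 + \frac{3 \left(-9 - 10\right)^{\frac{3}{2}}}{2}\right)^{2} = \left(8 + \frac{3 \left(-19\right)^{\frac{3}{2}}}{2}\right)^{2} = \left(8 + \frac{3 \left(- 19 i \sqrt{19}\right)}{2}\right)^{2} = \left(8 - \frac{57 i \sqrt{19}}{2}\right)^{2}$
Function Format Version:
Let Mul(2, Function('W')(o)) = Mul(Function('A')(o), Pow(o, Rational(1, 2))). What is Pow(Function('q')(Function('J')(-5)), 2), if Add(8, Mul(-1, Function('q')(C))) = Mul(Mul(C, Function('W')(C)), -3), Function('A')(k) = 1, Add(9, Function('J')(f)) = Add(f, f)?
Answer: Mul(Rational(1, 4), Pow(Add(16, Mul(-57, I, Pow(19, Rational(1, 2)))), 2)) ≈ Add(-15369., Mul(-1987.7, I))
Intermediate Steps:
Function('J')(f) = Add(-9, Mul(2, f)) (Function('J')(f) = Add(-9, Add(f, f)) = Add(-9, Mul(2, f)))
Function('W')(o) = Mul(Rational(1, 2), Pow(o, Rational(1, 2))) (Function('W')(o) = Mul(Rational(1, 2), Mul(1, Pow(o, Rational(1, 2)))) = Mul(Rational(1, 2), Pow(o, Rational(1, 2))))
Function('q')(C) = Add(8, Mul(Rational(3, 2), Pow(C, Rational(3, 2)))) (Function('q')(C) = Add(8, Mul(-1, Mul(Mul(C, Mul(Rational(1, 2), Pow(C, Rational(1, 2)))), -3))) = Add(8, Mul(-1, Mul(Mul(Rational(1, 2), Pow(C, Rational(3, 2))), -3))) = Add(8, Mul(-1, Mul(Rational(-3, 2), Pow(C, Rational(3, 2))))) = Add(8, Mul(Rational(3, 2), Pow(C, Rational(3, 2)))))
Pow(Function('q')(Function('J')(-5)), 2) = Pow(Add(8, Mul(Rational(3, 2), Pow(Add(-9, Mul(2, -5)), Rational(3, 2)))), 2) = Pow(Add(8, Mul(Rational(3, 2), Pow(Add(-9, -10), Rational(3, 2)))), 2) = Pow(Add(8, Mul(Rational(3, 2), Pow(-19, Rational(3, 2)))), 2) = Pow(Add(8, Mul(Rational(3, 2), Mul(-19, I, Pow(19, Rational(1, 2))))), 2) = Pow(Add(8, Mul(Rational(-57, 2), I, Pow(19, Rational(1, 2)))), 2)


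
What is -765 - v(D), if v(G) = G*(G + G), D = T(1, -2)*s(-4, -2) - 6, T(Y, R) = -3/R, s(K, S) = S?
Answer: -927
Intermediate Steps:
D = -9 (D = -3/(-2)*(-2) - 6 = -3*(-½)*(-2) - 6 = (3/2)*(-2) - 6 = -3 - 6 = -9)
v(G) = 2*G² (v(G) = G*(2*G) = 2*G²)
-765 - v(D) = -765 - 2*(-9)² = -765 - 2*81 = -765 - 1*162 = -765 - 162 = -927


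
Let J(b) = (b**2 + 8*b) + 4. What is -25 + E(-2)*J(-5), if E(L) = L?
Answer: -3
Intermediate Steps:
J(b) = 4 + b**2 + 8*b
-25 + E(-2)*J(-5) = -25 - 2*(4 + (-5)**2 + 8*(-5)) = -25 - 2*(4 + 25 - 40) = -25 - 2*(-11) = -25 + 22 = -3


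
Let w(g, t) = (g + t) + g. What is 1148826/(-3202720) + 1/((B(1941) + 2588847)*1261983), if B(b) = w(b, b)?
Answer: -188087483252338057/524354031300162960 ≈ -0.35870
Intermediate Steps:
w(g, t) = t + 2*g
B(b) = 3*b (B(b) = b + 2*b = 3*b)
1148826/(-3202720) + 1/((B(1941) + 2588847)*1261983) = 1148826/(-3202720) + 1/((3*1941 + 2588847)*1261983) = 1148826*(-1/3202720) + (1/1261983)/(5823 + 2588847) = -574413/1601360 + (1/1261983)/2594670 = -574413/1601360 + (1/2594670)*(1/1261983) = -574413/1601360 + 1/3274429430610 = -188087483252338057/524354031300162960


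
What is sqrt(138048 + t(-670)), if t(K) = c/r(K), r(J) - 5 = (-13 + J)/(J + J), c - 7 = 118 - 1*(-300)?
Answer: 2*sqrt(1882255029393)/7383 ≈ 371.65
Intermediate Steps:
c = 425 (c = 7 + (118 - 1*(-300)) = 7 + (118 + 300) = 7 + 418 = 425)
r(J) = 5 + (-13 + J)/(2*J) (r(J) = 5 + (-13 + J)/(J + J) = 5 + (-13 + J)/((2*J)) = 5 + (-13 + J)*(1/(2*J)) = 5 + (-13 + J)/(2*J))
t(K) = 850*K/(-13 + 11*K) (t(K) = 425/(((-13 + 11*K)/(2*K))) = 425*(2*K/(-13 + 11*K)) = 850*K/(-13 + 11*K))
sqrt(138048 + t(-670)) = sqrt(138048 + 850*(-670)/(-13 + 11*(-670))) = sqrt(138048 + 850*(-670)/(-13 - 7370)) = sqrt(138048 + 850*(-670)/(-7383)) = sqrt(138048 + 850*(-670)*(-1/7383)) = sqrt(138048 + 569500/7383) = sqrt(1019777884/7383) = 2*sqrt(1882255029393)/7383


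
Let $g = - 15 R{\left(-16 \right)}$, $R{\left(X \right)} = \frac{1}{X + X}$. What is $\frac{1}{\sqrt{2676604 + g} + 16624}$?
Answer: $\frac{531968}{8757784689} - \frac{4 \sqrt{171302686}}{8757784689} \approx 5.4764 \cdot 10^{-5}$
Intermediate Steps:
$R{\left(X \right)} = \frac{1}{2 X}$
$g = \frac{15}{32}$ ($g = - 15 \frac{1}{2 \left(-16\right)} = - 15 \cdot \frac{1}{2} \left(- \frac{1}{16}\right) = \left(-15\right) \left(- \frac{1}{32}\right) = \frac{15}{32} \approx 0.46875$)
$\frac{1}{\sqrt{2676604 + g} + 16624} = \frac{1}{\sqrt{2676604 + \frac{15}{32}} + 16624} = \frac{1}{\sqrt{\frac{85651343}{32}} + 16624} = \frac{1}{\frac{\sqrt{171302686}}{8} + 16624} = \frac{1}{16624 + \frac{\sqrt{171302686}}{8}}$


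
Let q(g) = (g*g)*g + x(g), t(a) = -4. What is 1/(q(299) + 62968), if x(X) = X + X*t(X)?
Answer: 1/26792970 ≈ 3.7323e-8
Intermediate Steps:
x(X) = -3*X (x(X) = X + X*(-4) = X - 4*X = -3*X)
q(g) = g**3 - 3*g (q(g) = (g*g)*g - 3*g = g**2*g - 3*g = g**3 - 3*g)
1/(q(299) + 62968) = 1/(299*(-3 + 299**2) + 62968) = 1/(299*(-3 + 89401) + 62968) = 1/(299*89398 + 62968) = 1/(26730002 + 62968) = 1/26792970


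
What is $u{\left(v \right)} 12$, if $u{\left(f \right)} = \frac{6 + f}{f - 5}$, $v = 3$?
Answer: $-54$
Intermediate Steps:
$u{\left(f \right)} = \frac{6 + f}{-5 + f}$
$u{\left(v \right)} 12 = \frac{6 + 3}{-5 + 3} \cdot 12 = \frac{1}{-2} \cdot 9 \cdot 12 = \left(- \frac{1}{2}\right) 9 \cdot 12 = \left(- \frac{9}{2}\right) 12 = -54$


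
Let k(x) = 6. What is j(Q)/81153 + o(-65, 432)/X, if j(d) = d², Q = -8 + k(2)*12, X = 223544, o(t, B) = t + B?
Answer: 945419375/18141266232 ≈ 0.052114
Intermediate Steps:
o(t, B) = B + t
Q = 64 (Q = -8 + 6*12 = -8 + 72 = 64)
j(Q)/81153 + o(-65, 432)/X = 64²/81153 + (432 - 65)/223544 = 4096*(1/81153) + 367*(1/223544) = 4096/81153 + 367/223544 = 945419375/18141266232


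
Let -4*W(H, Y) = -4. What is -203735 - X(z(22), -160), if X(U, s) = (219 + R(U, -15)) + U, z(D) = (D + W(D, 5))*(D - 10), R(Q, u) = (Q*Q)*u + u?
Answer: 938425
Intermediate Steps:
R(Q, u) = u + u*Q**2 (R(Q, u) = Q**2*u + u = u*Q**2 + u = u + u*Q**2)
W(H, Y) = 1 (W(H, Y) = -1/4*(-4) = 1)
z(D) = (1 + D)*(-10 + D) (z(D) = (D + 1)*(D - 10) = (1 + D)*(-10 + D))
X(U, s) = 204 + U - 15*U**2 (X(U, s) = (219 - 15*(1 + U**2)) + U = (219 + (-15 - 15*U**2)) + U = (204 - 15*U**2) + U = 204 + U - 15*U**2)
-203735 - X(z(22), -160) = -203735 - (204 + (-10 + 22**2 - 9*22) - 15*(-10 + 22**2 - 9*22)**2) = -203735 - (204 + (-10 + 484 - 198) - 15*(-10 + 484 - 198)**2) = -203735 - (204 + 276 - 15*276**2) = -203735 - (204 + 276 - 15*76176) = -203735 - (204 + 276 - 1142640) = -203735 - 1*(-1142160) = -203735 + 1142160 = 938425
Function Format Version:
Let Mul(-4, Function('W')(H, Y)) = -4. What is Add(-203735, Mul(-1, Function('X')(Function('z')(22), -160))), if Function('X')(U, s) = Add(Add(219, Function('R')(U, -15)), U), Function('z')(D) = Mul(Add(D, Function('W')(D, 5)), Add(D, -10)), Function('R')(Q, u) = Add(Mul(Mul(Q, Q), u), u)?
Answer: 938425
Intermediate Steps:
Function('R')(Q, u) = Add(u, Mul(u, Pow(Q, 2))) (Function('R')(Q, u) = Add(Mul(Pow(Q, 2), u), u) = Add(Mul(u, Pow(Q, 2)), u) = Add(u, Mul(u, Pow(Q, 2))))
Function('W')(H, Y) = 1 (Function('W')(H, Y) = Mul(Rational(-1, 4), -4) = 1)
Function('z')(D) = Mul(Add(1, D), Add(-10, D)) (Function('z')(D) = Mul(Add(D, 1), Add(D, -10)) = Mul(Add(1, D), Add(-10, D)))
Function('X')(U, s) = Add(204, U, Mul(-15, Pow(U, 2))) (Function('X')(U, s) = Add(Add(219, Mul(-15, Add(1, Pow(U, 2)))), U) = Add(Add(219, Add(-15, Mul(-15, Pow(U, 2)))), U) = Add(Add(204, Mul(-15, Pow(U, 2))), U) = Add(204, U, Mul(-15, Pow(U, 2))))
Add(-203735, Mul(-1, Function('X')(Function('z')(22), -160))) = Add(-203735, Mul(-1, Add(204, Add(-10, Pow(22, 2), Mul(-9, 22)), Mul(-15, Pow(Add(-10, Pow(22, 2), Mul(-9, 22)), 2))))) = Add(-203735, Mul(-1, Add(204, Add(-10, 484, -198), Mul(-15, Pow(Add(-10, 484, -198), 2))))) = Add(-203735, Mul(-1, Add(204, 276, Mul(-15, Pow(276, 2))))) = Add(-203735, Mul(-1, Add(204, 276, Mul(-15, 76176)))) = Add(-203735, Mul(-1, Add(204, 276, -1142640))) = Add(-203735, Mul(-1, -1142160)) = Add(-203735, 1142160) = 938425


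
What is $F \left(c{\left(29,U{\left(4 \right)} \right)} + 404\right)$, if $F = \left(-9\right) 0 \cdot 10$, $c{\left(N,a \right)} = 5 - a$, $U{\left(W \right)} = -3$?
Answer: $0$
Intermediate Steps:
$F = 0$ ($F = 0 \cdot 10 = 0$)
$F \left(c{\left(29,U{\left(4 \right)} \right)} + 404\right) = 0 \left(\left(5 - -3\right) + 404\right) = 0 \left(\left(5 + 3\right) + 404\right) = 0 \left(8 + 404\right) = 0 \cdot 412 = 0$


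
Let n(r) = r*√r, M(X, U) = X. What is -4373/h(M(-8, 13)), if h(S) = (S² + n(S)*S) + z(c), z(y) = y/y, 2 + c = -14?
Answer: -284245/36993 + 559744*I*√2/36993 ≈ -7.6838 + 21.399*I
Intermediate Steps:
n(r) = r^(3/2)
c = -16 (c = -2 - 14 = -16)
z(y) = 1
h(S) = 1 + S² + S^(5/2) (h(S) = (S² + S^(3/2)*S) + 1 = (S² + S^(5/2)) + 1 = 1 + S² + S^(5/2))
-4373/h(M(-8, 13)) = -4373/(1 + (-8)² + (-8)^(5/2)) = -4373/(1 + 64 + 128*I*√2) = -4373/(65 + 128*I*√2)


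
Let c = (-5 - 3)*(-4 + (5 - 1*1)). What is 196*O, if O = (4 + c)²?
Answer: 3136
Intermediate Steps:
c = 0 (c = -8*(-4 + (5 - 1)) = -8*(-4 + 4) = -8*0 = 0)
O = 16 (O = (4 + 0)² = 4² = 16)
196*O = 196*16 = 3136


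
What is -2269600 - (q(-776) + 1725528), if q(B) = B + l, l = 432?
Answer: -3994784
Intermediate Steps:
q(B) = 432 + B (q(B) = B + 432 = 432 + B)
-2269600 - (q(-776) + 1725528) = -2269600 - ((432 - 776) + 1725528) = -2269600 - (-344 + 1725528) = -2269600 - 1*1725184 = -2269600 - 1725184 = -3994784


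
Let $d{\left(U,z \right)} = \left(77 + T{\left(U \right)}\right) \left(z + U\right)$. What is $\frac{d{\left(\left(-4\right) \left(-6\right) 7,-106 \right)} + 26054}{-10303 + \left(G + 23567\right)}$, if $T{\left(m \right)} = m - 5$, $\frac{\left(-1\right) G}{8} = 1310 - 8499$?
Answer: $\frac{20467}{35388} \approx 0.57836$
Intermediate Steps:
$G = 57512$ ($G = - 8 \left(1310 - 8499\right) = \left(-8\right) \left(-7189\right) = 57512$)
$T{\left(m \right)} = -5 + m$
$d{\left(U,z \right)} = \left(72 + U\right) \left(U + z\right)$ ($d{\left(U,z \right)} = \left(77 + \left(-5 + U\right)\right) \left(z + U\right) = \left(72 + U\right) \left(U + z\right)$)
$\frac{d{\left(\left(-4\right) \left(-6\right) 7,-106 \right)} + 26054}{-10303 + \left(G + 23567\right)} = \frac{\left(\left(\left(-4\right) \left(-6\right) 7\right)^{2} + 72 \left(-4\right) \left(-6\right) 7 + 72 \left(-106\right) + \left(-4\right) \left(-6\right) 7 \left(-106\right)\right) + 26054}{-10303 + \left(57512 + 23567\right)} = \frac{\left(\left(24 \cdot 7\right)^{2} + 72 \cdot 24 \cdot 7 - 7632 + 24 \cdot 7 \left(-106\right)\right) + 26054}{-10303 + 81079} = \frac{\left(168^{2} + 72 \cdot 168 - 7632 + 168 \left(-106\right)\right) + 26054}{70776} = \left(\left(28224 + 12096 - 7632 - 17808\right) + 26054\right) \frac{1}{70776} = \left(14880 + 26054\right) \frac{1}{70776} = 40934 \cdot \frac{1}{70776} = \frac{20467}{35388}$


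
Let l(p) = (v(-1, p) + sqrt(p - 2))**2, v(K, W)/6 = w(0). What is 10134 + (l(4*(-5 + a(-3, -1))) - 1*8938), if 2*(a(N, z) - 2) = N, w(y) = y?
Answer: 1176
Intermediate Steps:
v(K, W) = 0 (v(K, W) = 6*0 = 0)
a(N, z) = 2 + N/2
l(p) = -2 + p (l(p) = (0 + sqrt(p - 2))**2 = (0 + sqrt(-2 + p))**2 = (sqrt(-2 + p))**2 = -2 + p)
10134 + (l(4*(-5 + a(-3, -1))) - 1*8938) = 10134 + ((-2 + 4*(-5 + (2 + (1/2)*(-3)))) - 1*8938) = 10134 + ((-2 + 4*(-5 + (2 - 3/2))) - 8938) = 10134 + ((-2 + 4*(-5 + 1/2)) - 8938) = 10134 + ((-2 + 4*(-9/2)) - 8938) = 10134 + ((-2 - 18) - 8938) = 10134 + (-20 - 8938) = 10134 - 8958 = 1176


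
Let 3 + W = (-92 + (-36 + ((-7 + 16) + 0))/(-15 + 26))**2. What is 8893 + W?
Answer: 2155211/121 ≈ 17812.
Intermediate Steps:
W = 1079158/121 (W = -3 + (-92 + (-36 + ((-7 + 16) + 0))/(-15 + 26))**2 = -3 + (-92 + (-36 + (9 + 0))/11)**2 = -3 + (-92 + (-36 + 9)*(1/11))**2 = -3 + (-92 - 27*1/11)**2 = -3 + (-92 - 27/11)**2 = -3 + (-1039/11)**2 = -3 + 1079521/121 = 1079158/121 ≈ 8918.7)
8893 + W = 8893 + 1079158/121 = 2155211/121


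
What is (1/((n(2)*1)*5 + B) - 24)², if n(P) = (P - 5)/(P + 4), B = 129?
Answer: 36844900/64009 ≈ 575.62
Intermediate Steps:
n(P) = (-5 + P)/(4 + P)
(1/((n(2)*1)*5 + B) - 24)² = (1/((((-5 + 2)/(4 + 2))*1)*5 + 129) - 24)² = (1/(((-3/6)*1)*5 + 129) - 24)² = (1/((((⅙)*(-3))*1)*5 + 129) - 24)² = (1/(-½*1*5 + 129) - 24)² = (1/(-½*5 + 129) - 24)² = (1/(-5/2 + 129) - 24)² = (1/(253/2) - 24)² = (2/253 - 24)² = (-6070/253)² = 36844900/64009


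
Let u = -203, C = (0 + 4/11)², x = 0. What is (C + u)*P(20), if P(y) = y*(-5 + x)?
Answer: 2454700/121 ≈ 20287.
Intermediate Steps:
P(y) = -5*y (P(y) = y*(-5 + 0) = y*(-5) = -5*y)
C = 16/121 (C = (0 + 4*(1/11))² = (0 + 4/11)² = (4/11)² = 16/121 ≈ 0.13223)
(C + u)*P(20) = (16/121 - 203)*(-5*20) = -24547/121*(-100) = 2454700/121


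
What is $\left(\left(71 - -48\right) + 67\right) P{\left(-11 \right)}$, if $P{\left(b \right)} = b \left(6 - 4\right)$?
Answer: $-4092$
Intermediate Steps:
$P{\left(b \right)} = 2 b$ ($P{\left(b \right)} = b 2 = 2 b$)
$\left(\left(71 - -48\right) + 67\right) P{\left(-11 \right)} = \left(\left(71 - -48\right) + 67\right) 2 \left(-11\right) = \left(\left(71 + 48\right) + 67\right) \left(-22\right) = \left(119 + 67\right) \left(-22\right) = 186 \left(-22\right) = -4092$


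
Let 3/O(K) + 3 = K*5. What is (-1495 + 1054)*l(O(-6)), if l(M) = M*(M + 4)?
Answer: 18963/121 ≈ 156.72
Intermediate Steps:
O(K) = 3/(-3 + 5*K) (O(K) = 3/(-3 + K*5) = 3/(-3 + 5*K))
l(M) = M*(4 + M)
(-1495 + 1054)*l(O(-6)) = (-1495 + 1054)*((3/(-3 + 5*(-6)))*(4 + 3/(-3 + 5*(-6)))) = -441*3/(-3 - 30)*(4 + 3/(-3 - 30)) = -441*3/(-33)*(4 + 3/(-33)) = -441*3*(-1/33)*(4 + 3*(-1/33)) = -(-441)*(4 - 1/11)/11 = -(-441)*43/(11*11) = -441*(-43/121) = 18963/121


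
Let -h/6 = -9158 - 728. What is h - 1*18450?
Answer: 40866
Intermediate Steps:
h = 59316 (h = -6*(-9158 - 728) = -6*(-9886) = 59316)
h - 1*18450 = 59316 - 1*18450 = 59316 - 18450 = 40866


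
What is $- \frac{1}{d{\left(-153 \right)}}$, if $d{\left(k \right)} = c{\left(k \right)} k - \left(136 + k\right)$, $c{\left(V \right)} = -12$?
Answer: $- \frac{1}{1853} \approx -0.00053967$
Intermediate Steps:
$d{\left(k \right)} = -136 - 13 k$ ($d{\left(k \right)} = - 12 k - \left(136 + k\right) = -136 - 13 k$)
$- \frac{1}{d{\left(-153 \right)}} = - \frac{1}{-136 - -1989} = - \frac{1}{-136 + 1989} = - \frac{1}{1853}$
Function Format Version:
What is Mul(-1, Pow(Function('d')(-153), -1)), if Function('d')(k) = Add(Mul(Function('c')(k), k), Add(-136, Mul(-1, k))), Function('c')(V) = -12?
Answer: Rational(-1, 1853) ≈ -0.00053967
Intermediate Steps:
Function('d')(k) = Add(-136, Mul(-13, k)) (Function('d')(k) = Add(Mul(-12, k), Add(-136, Mul(-1, k))) = Add(-136, Mul(-13, k)))
Mul(-1, Pow(Function('d')(-153), -1)) = Mul(-1, Pow(Add(-136, Mul(-13, -153)), -1)) = Mul(-1, Pow(Add(-136, 1989), -1)) = Mul(-1, Pow(1853, -1)) = Mul(-1, Rational(1, 1853)) = Rational(-1, 1853)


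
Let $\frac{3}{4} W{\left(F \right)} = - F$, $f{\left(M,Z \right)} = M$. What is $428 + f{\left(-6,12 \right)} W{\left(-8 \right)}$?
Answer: $364$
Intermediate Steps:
$W{\left(F \right)} = - \frac{4 F}{3}$ ($W{\left(F \right)} = \frac{4 \left(- F\right)}{3} = - \frac{4 F}{3}$)
$428 + f{\left(-6,12 \right)} W{\left(-8 \right)} = 428 - 6 \left(\left(- \frac{4}{3}\right) \left(-8\right)\right) = 428 - 64 = 364$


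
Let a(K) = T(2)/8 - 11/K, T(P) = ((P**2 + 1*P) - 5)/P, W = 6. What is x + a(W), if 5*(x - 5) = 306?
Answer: 15463/240 ≈ 64.429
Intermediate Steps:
x = 331/5 (x = 5 + (1/5)*306 = 5 + 306/5 = 331/5 ≈ 66.200)
T(P) = (-5 + P + P**2)/P (T(P) = ((P**2 + P) - 5)/P = ((P + P**2) - 5)/P = (-5 + P + P**2)/P)
a(K) = 1/16 - 11/K (a(K) = (1 + 2 - 5/2)/8 - 11/K = (1 + 2 - 5*1/2)*(1/8) - 11/K = (1 + 2 - 5/2)*(1/8) - 11/K = (1/2)*(1/8) - 11/K = 1/16 - 11/K)
x + a(W) = 331/5 + (1/16)*(-176 + 6)/6 = 331/5 + (1/16)*(1/6)*(-170) = 331/5 - 85/48 = 15463/240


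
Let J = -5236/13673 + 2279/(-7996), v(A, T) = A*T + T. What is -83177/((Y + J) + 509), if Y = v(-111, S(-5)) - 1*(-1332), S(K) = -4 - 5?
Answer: -826698531956/28130749375 ≈ -29.388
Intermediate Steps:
S(K) = -9
v(A, T) = T + A*T
J = -6638893/9939028 (J = -5236*1/13673 + 2279*(-1/7996) = -476/1243 - 2279/7996 = -6638893/9939028 ≈ -0.66796)
Y = 2322 (Y = -9*(1 - 111) - 1*(-1332) = -9*(-110) + 1332 = 990 + 1332 = 2322)
-83177/((Y + J) + 509) = -83177/((2322 - 6638893/9939028) + 509) = -83177/(23071784123/9939028 + 509) = -83177/28130749375/9939028 = -83177*9939028/28130749375 = -826698531956/28130749375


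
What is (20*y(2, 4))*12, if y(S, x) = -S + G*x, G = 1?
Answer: 480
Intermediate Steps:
y(S, x) = x - S (y(S, x) = -S + 1*x = -S + x = x - S)
(20*y(2, 4))*12 = (20*(4 - 1*2))*12 = (20*(4 - 2))*12 = (20*2)*12 = 40*12 = 480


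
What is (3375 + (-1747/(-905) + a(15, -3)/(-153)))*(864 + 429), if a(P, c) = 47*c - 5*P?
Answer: 67204701642/15385 ≈ 4.3682e+6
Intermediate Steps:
a(P, c) = -5*P + 47*c
(3375 + (-1747/(-905) + a(15, -3)/(-153)))*(864 + 429) = (3375 + (-1747/(-905) + (-5*15 + 47*(-3))/(-153)))*(864 + 429) = (3375 + (-1747*(-1/905) + (-75 - 141)*(-1/153)))*1293 = (3375 + (1747/905 - 216*(-1/153)))*1293 = (3375 + (1747/905 + 24/17))*1293 = (3375 + 51419/15385)*1293 = (51975794/15385)*1293 = 67204701642/15385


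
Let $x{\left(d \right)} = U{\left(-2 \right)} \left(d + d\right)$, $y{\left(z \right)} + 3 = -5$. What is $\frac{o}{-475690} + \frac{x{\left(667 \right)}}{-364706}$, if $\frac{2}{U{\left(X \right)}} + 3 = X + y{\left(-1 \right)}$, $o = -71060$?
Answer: $\frac{16908862480}{112766548141} \approx 0.14995$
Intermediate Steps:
$y{\left(z \right)} = -8$ ($y{\left(z \right)} = -3 - 5 = -8$)
$U{\left(X \right)} = \frac{2}{-11 + X}$ ($U{\left(X \right)} = \frac{2}{-3 + \left(X - 8\right)} = \frac{2}{-3 + \left(-8 + X\right)} = \frac{2}{-11 + X}$)
$x{\left(d \right)} = - \frac{4 d}{13}$ ($x{\left(d \right)} = \frac{2}{-11 - 2} \left(d + d\right) = \frac{2}{-13} \cdot 2 d = 2 \left(- \frac{1}{13}\right) 2 d = - \frac{2 \cdot 2 d}{13} = - \frac{4 d}{13}$)
$\frac{o}{-475690} + \frac{x{\left(667 \right)}}{-364706} = - \frac{71060}{-475690} + \frac{\left(- \frac{4}{13}\right) 667}{-364706} = \left(-71060\right) \left(- \frac{1}{475690}\right) - - \frac{1334}{2370589} = \frac{7106}{47569} + \frac{1334}{2370589} = \frac{16908862480}{112766548141}$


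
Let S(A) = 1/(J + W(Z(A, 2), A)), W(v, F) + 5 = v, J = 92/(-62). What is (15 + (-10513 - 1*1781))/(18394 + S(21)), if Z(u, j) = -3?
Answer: -3610026/5407805 ≈ -0.66756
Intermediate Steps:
J = -46/31 (J = 92*(-1/62) = -46/31 ≈ -1.4839)
W(v, F) = -5 + v
S(A) = -31/294 (S(A) = 1/(-46/31 + (-5 - 3)) = 1/(-46/31 - 8) = 1/(-294/31) = -31/294)
(15 + (-10513 - 1*1781))/(18394 + S(21)) = (15 + (-10513 - 1*1781))/(18394 - 31/294) = (15 + (-10513 - 1781))/(5407805/294) = (15 - 12294)*(294/5407805) = -12279*294/5407805 = -3610026/5407805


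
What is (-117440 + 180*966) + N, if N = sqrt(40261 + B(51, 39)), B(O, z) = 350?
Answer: 56440 + sqrt(40611) ≈ 56642.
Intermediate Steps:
N = sqrt(40611) (N = sqrt(40261 + 350) = sqrt(40611) ≈ 201.52)
(-117440 + 180*966) + N = (-117440 + 180*966) + sqrt(40611) = (-117440 + 173880) + sqrt(40611) = 56440 + sqrt(40611)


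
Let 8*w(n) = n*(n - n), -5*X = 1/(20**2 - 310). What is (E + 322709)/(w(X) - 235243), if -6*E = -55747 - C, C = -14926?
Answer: -659025/470486 ≈ -1.4007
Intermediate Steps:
X = -1/450 (X = -1/(5*(20**2 - 310)) = -1/(5*(400 - 310)) = -1/5/90 = -1/5*1/90 = -1/450 ≈ -0.0022222)
E = 13607/2 (E = -(-55747 - 1*(-14926))/6 = -(-55747 + 14926)/6 = -1/6*(-40821) = 13607/2 ≈ 6803.5)
w(n) = 0 (w(n) = (n*(n - n))/8 = (n*0)/8 = (1/8)*0 = 0)
(E + 322709)/(w(X) - 235243) = (13607/2 + 322709)/(0 - 235243) = (659025/2)/(-235243) = (659025/2)*(-1/235243) = -659025/470486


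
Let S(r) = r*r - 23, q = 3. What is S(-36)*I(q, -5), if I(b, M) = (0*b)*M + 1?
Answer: 1273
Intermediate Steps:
I(b, M) = 1 (I(b, M) = 0*M + 1 = 0 + 1 = 1)
S(r) = -23 + r² (S(r) = r² - 23 = -23 + r²)
S(-36)*I(q, -5) = (-23 + (-36)²)*1 = (-23 + 1296)*1 = 1273*1 = 1273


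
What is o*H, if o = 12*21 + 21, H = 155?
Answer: 42315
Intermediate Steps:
o = 273 (o = 252 + 21 = 273)
o*H = 273*155 = 42315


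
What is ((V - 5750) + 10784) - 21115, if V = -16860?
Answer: -32941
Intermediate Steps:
((V - 5750) + 10784) - 21115 = ((-16860 - 5750) + 10784) - 21115 = (-22610 + 10784) - 21115 = -11826 - 21115 = -32941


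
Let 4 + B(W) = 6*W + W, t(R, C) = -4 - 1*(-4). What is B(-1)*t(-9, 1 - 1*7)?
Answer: 0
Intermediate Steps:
t(R, C) = 0 (t(R, C) = -4 + 4 = 0)
B(W) = -4 + 7*W (B(W) = -4 + (6*W + W) = -4 + 7*W)
B(-1)*t(-9, 1 - 1*7) = (-4 + 7*(-1))*0 = (-4 - 7)*0 = -11*0 = 0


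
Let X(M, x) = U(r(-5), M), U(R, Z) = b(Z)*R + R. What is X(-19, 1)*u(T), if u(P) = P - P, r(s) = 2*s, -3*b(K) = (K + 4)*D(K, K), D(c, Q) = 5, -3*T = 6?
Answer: 0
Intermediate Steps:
T = -2 (T = -⅓*6 = -2)
b(K) = -20/3 - 5*K/3 (b(K) = -(K + 4)*5/3 = -(4 + K)*5/3 = -(20 + 5*K)/3 = -20/3 - 5*K/3)
U(R, Z) = R + R*(-20/3 - 5*Z/3) (U(R, Z) = (-20/3 - 5*Z/3)*R + R = R*(-20/3 - 5*Z/3) + R = R + R*(-20/3 - 5*Z/3))
u(P) = 0
X(M, x) = 170/3 + 50*M/3 (X(M, x) = -2*(-5)*(17 + 5*M)/3 = -⅓*(-10)*(17 + 5*M) = 170/3 + 50*M/3)
X(-19, 1)*u(T) = (170/3 + (50/3)*(-19))*0 = (170/3 - 950/3)*0 = -260*0 = 0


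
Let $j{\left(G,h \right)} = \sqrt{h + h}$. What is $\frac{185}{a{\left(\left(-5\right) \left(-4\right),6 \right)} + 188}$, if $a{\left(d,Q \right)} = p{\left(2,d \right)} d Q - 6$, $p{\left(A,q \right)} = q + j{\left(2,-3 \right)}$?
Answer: $\frac{238835}{3376562} - \frac{5550 i \sqrt{6}}{1688281} \approx 0.070733 - 0.0080524 i$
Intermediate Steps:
$j{\left(G,h \right)} = \sqrt{2} \sqrt{h}$ ($j{\left(G,h \right)} = \sqrt{2 h} = \sqrt{2} \sqrt{h}$)
$p{\left(A,q \right)} = q + i \sqrt{6}$ ($p{\left(A,q \right)} = q + \sqrt{2} \sqrt{-3} = q + \sqrt{2} i \sqrt{3} = q + i \sqrt{6}$)
$a{\left(d,Q \right)} = -6 + Q d \left(d + i \sqrt{6}\right)$ ($a{\left(d,Q \right)} = \left(d + i \sqrt{6}\right) d Q - 6 = d \left(d + i \sqrt{6}\right) Q - 6 = Q d \left(d + i \sqrt{6}\right) - 6 = -6 + Q d \left(d + i \sqrt{6}\right)$)
$\frac{185}{a{\left(\left(-5\right) \left(-4\right),6 \right)} + 188} = \frac{185}{\left(-6 + 6 \left(\left(-5\right) \left(-4\right)\right) \left(\left(-5\right) \left(-4\right) + i \sqrt{6}\right)\right) + 188} = \frac{185}{\left(-6 + 6 \cdot 20 \left(20 + i \sqrt{6}\right)\right) + 188} = \frac{185}{\left(-6 + \left(2400 + 120 i \sqrt{6}\right)\right) + 188} = \frac{185}{\left(2394 + 120 i \sqrt{6}\right) + 188} = \frac{185}{2582 + 120 i \sqrt{6}}$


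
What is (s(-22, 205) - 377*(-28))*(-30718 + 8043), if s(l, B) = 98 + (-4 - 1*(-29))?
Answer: -242146325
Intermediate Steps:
s(l, B) = 123 (s(l, B) = 98 + (-4 + 29) = 98 + 25 = 123)
(s(-22, 205) - 377*(-28))*(-30718 + 8043) = (123 - 377*(-28))*(-30718 + 8043) = (123 + 10556)*(-22675) = 10679*(-22675) = -242146325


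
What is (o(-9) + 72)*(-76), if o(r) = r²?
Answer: -11628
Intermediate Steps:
(o(-9) + 72)*(-76) = ((-9)² + 72)*(-76) = (81 + 72)*(-76) = 153*(-76) = -11628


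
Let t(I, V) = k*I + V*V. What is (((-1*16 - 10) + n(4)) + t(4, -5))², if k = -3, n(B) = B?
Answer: 81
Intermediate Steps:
t(I, V) = V² - 3*I (t(I, V) = -3*I + V*V = -3*I + V² = V² - 3*I)
(((-1*16 - 10) + n(4)) + t(4, -5))² = (((-1*16 - 10) + 4) + ((-5)² - 3*4))² = (((-16 - 10) + 4) + (25 - 12))² = ((-26 + 4) + 13)² = (-22 + 13)² = (-9)² = 81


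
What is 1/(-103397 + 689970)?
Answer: 1/586573 ≈ 1.7048e-6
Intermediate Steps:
1/(-103397 + 689970) = 1/586573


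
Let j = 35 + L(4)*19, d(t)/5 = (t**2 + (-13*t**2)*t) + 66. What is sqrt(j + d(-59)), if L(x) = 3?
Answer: sqrt(13367462) ≈ 3656.2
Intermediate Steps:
d(t) = 330 - 65*t**3 + 5*t**2 (d(t) = 5*((t**2 + (-13*t**2)*t) + 66) = 5*((t**2 - 13*t**3) + 66) = 5*(66 + t**2 - 13*t**3) = 330 - 65*t**3 + 5*t**2)
j = 92 (j = 35 + 3*19 = 35 + 57 = 92)
sqrt(j + d(-59)) = sqrt(92 + (330 - 65*(-59)**3 + 5*(-59)**2)) = sqrt(92 + (330 - 65*(-205379) + 5*3481)) = sqrt(92 + (330 + 13349635 + 17405)) = sqrt(92 + 13367370) = sqrt(13367462)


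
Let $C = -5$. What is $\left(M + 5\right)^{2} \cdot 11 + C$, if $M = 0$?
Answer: $270$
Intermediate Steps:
$\left(M + 5\right)^{2} \cdot 11 + C = \left(0 + 5\right)^{2} \cdot 11 - 5 = 5^{2} \cdot 11 - 5 = 25 \cdot 11 - 5 = 275 - 5 = 270$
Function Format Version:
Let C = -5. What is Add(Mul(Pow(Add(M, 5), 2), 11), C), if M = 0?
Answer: 270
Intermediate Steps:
Add(Mul(Pow(Add(M, 5), 2), 11), C) = Add(Mul(Pow(Add(0, 5), 2), 11), -5) = Add(Mul(Pow(5, 2), 11), -5) = Add(Mul(25, 11), -5) = Add(275, -5) = 270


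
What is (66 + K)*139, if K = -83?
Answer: -2363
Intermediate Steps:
(66 + K)*139 = (66 - 83)*139 = -17*139 = -2363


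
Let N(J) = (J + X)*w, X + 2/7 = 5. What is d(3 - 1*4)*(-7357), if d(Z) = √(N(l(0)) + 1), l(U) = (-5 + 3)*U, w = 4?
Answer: -1051*√973 ≈ -32784.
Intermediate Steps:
l(U) = -2*U
X = 33/7 (X = -2/7 + 5 = 33/7 ≈ 4.7143)
N(J) = 132/7 + 4*J (N(J) = (J + 33/7)*4 = (33/7 + J)*4 = 132/7 + 4*J)
d(Z) = √973/7 (d(Z) = √((132/7 + 4*(-2*0)) + 1) = √((132/7 + 4*0) + 1) = √((132/7 + 0) + 1) = √(132/7 + 1) = √(139/7) = √973/7)
d(3 - 1*4)*(-7357) = (√973/7)*(-7357) = -1051*√973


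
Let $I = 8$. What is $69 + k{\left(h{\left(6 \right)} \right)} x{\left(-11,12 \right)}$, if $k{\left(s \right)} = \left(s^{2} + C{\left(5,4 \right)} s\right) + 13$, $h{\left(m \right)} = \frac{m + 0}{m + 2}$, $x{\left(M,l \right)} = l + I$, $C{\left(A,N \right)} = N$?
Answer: $\frac{1601}{4} \approx 400.25$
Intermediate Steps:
$x{\left(M,l \right)} = 8 + l$ ($x{\left(M,l \right)} = l + 8 = 8 + l$)
$h{\left(m \right)} = \frac{m}{2 + m}$
$k{\left(s \right)} = 13 + s^{2} + 4 s$ ($k{\left(s \right)} = \left(s^{2} + 4 s\right) + 13 = 13 + s^{2} + 4 s$)
$69 + k{\left(h{\left(6 \right)} \right)} x{\left(-11,12 \right)} = 69 + \left(13 + \left(\frac{6}{2 + 6}\right)^{2} + 4 \frac{6}{2 + 6}\right) \left(8 + 12\right) = 69 + \left(13 + \left(\frac{6}{8}\right)^{2} + 4 \cdot \frac{6}{8}\right) 20 = 69 + \left(13 + \left(6 \cdot \frac{1}{8}\right)^{2} + 4 \cdot 6 \cdot \frac{1}{8}\right) 20 = 69 + \left(13 + \left(\frac{3}{4}\right)^{2} + 4 \cdot \frac{3}{4}\right) 20 = 69 + \left(13 + \frac{9}{16} + 3\right) 20 = 69 + \frac{265}{16} \cdot 20 = 69 + \frac{1325}{4} = \frac{1601}{4}$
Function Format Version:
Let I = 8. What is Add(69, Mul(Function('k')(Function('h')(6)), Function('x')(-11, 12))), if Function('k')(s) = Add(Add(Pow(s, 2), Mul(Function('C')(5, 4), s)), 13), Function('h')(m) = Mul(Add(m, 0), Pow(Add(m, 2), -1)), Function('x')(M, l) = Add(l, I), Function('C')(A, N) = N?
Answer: Rational(1601, 4) ≈ 400.25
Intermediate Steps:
Function('x')(M, l) = Add(8, l) (Function('x')(M, l) = Add(l, 8) = Add(8, l))
Function('h')(m) = Mul(m, Pow(Add(2, m), -1))
Function('k')(s) = Add(13, Pow(s, 2), Mul(4, s)) (Function('k')(s) = Add(Add(Pow(s, 2), Mul(4, s)), 13) = Add(13, Pow(s, 2), Mul(4, s)))
Add(69, Mul(Function('k')(Function('h')(6)), Function('x')(-11, 12))) = Add(69, Mul(Add(13, Pow(Mul(6, Pow(Add(2, 6), -1)), 2), Mul(4, Mul(6, Pow(Add(2, 6), -1)))), Add(8, 12))) = Add(69, Mul(Add(13, Pow(Mul(6, Pow(8, -1)), 2), Mul(4, Mul(6, Pow(8, -1)))), 20)) = Add(69, Mul(Add(13, Pow(Mul(6, Rational(1, 8)), 2), Mul(4, Mul(6, Rational(1, 8)))), 20)) = Add(69, Mul(Add(13, Pow(Rational(3, 4), 2), Mul(4, Rational(3, 4))), 20)) = Add(69, Mul(Add(13, Rational(9, 16), 3), 20)) = Add(69, Mul(Rational(265, 16), 20)) = Add(69, Rational(1325, 4)) = Rational(1601, 4)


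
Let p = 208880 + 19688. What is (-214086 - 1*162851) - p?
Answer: -605505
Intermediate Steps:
p = 228568
(-214086 - 1*162851) - p = (-214086 - 1*162851) - 1*228568 = (-214086 - 162851) - 228568 = -376937 - 228568 = -605505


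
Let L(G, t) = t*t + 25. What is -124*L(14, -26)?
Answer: -86924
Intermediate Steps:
L(G, t) = 25 + t² (L(G, t) = t² + 25 = 25 + t²)
-124*L(14, -26) = -124*(25 + (-26)²) = -124*(25 + 676) = -124*701 = -86924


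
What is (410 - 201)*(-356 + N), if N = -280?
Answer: -132924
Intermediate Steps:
(410 - 201)*(-356 + N) = (410 - 201)*(-356 - 280) = 209*(-636) = -132924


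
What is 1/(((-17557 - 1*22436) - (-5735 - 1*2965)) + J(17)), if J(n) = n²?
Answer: -1/31004 ≈ -3.2254e-5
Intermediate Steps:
1/(((-17557 - 1*22436) - (-5735 - 1*2965)) + J(17)) = 1/(((-17557 - 1*22436) - (-5735 - 1*2965)) + 17²) = 1/(((-17557 - 22436) - (-5735 - 2965)) + 289) = 1/((-39993 - 1*(-8700)) + 289) = 1/((-39993 + 8700) + 289) = 1/(-31293 + 289) = 1/(-31004) = -1/31004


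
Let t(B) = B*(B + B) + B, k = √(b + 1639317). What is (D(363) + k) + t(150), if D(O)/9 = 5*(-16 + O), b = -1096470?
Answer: 60765 + √542847 ≈ 61502.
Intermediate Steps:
D(O) = -720 + 45*O (D(O) = 9*(5*(-16 + O)) = 9*(-80 + 5*O) = -720 + 45*O)
k = √542847 (k = √(-1096470 + 1639317) = √542847 ≈ 736.78)
t(B) = B + 2*B² (t(B) = B*(2*B) + B = 2*B² + B = B + 2*B²)
(D(363) + k) + t(150) = ((-720 + 45*363) + √542847) + 150*(1 + 2*150) = ((-720 + 16335) + √542847) + 150*(1 + 300) = (15615 + √542847) + 150*301 = (15615 + √542847) + 45150 = 60765 + √542847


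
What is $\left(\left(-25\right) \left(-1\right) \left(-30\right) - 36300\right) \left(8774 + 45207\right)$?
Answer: $-1999996050$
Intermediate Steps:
$\left(\left(-25\right) \left(-1\right) \left(-30\right) - 36300\right) \left(8774 + 45207\right) = \left(25 \left(-30\right) - 36300\right) 53981 = \left(-750 - 36300\right) 53981 = \left(-37050\right) 53981 = -1999996050$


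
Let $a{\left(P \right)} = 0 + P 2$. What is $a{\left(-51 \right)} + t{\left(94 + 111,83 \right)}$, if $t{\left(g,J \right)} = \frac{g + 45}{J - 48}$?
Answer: $- \frac{664}{7} \approx -94.857$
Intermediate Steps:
$t{\left(g,J \right)} = \frac{45 + g}{-48 + J}$
$a{\left(P \right)} = 2 P$ ($a{\left(P \right)} = 0 + 2 P = 2 P$)
$a{\left(-51 \right)} + t{\left(94 + 111,83 \right)} = 2 \left(-51\right) + \frac{45 + \left(94 + 111\right)}{-48 + 83} = -102 + \frac{45 + 205}{35} = -102 + \frac{1}{35} \cdot 250 = -102 + \frac{50}{7} = - \frac{664}{7}$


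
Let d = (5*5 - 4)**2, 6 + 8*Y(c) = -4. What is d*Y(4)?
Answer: -2205/4 ≈ -551.25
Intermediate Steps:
Y(c) = -5/4 (Y(c) = -3/4 + (1/8)*(-4) = -3/4 - 1/2 = -5/4)
d = 441 (d = (25 - 4)**2 = 21**2 = 441)
d*Y(4) = 441*(-5/4) = -2205/4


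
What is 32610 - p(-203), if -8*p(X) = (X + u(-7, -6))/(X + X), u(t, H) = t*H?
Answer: 15131063/464 ≈ 32610.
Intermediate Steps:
u(t, H) = H*t
p(X) = -(42 + X)/(16*X) (p(X) = -(X - 6*(-7))/(8*(X + X)) = -(X + 42)/(8*(2*X)) = -(42 + X)*1/(2*X)/8 = -(42 + X)/(16*X))
32610 - p(-203) = 32610 - (-42 - 1*(-203))/(16*(-203)) = 32610 - (-1)*(-42 + 203)/(16*203) = 32610 - (-1)*161/(16*203) = 32610 - 1*(-23/464) = 32610 + 23/464 = 15131063/464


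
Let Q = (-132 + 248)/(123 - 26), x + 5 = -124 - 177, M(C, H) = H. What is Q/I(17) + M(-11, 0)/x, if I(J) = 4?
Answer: 29/97 ≈ 0.29897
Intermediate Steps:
x = -306 (x = -5 + (-124 - 177) = -5 - 301 = -306)
Q = 116/97 ≈ 1.1959
Q/I(17) + M(-11, 0)/x = (116/97)/4 + 0/(-306) = (116/97)*(1/4) + 0*(-1/306) = 29/97 + 0 = 29/97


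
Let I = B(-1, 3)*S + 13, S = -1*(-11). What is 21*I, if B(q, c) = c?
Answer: 966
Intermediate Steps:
S = 11
I = 46 (I = 3*11 + 13 = 33 + 13 = 46)
21*I = 21*46 = 966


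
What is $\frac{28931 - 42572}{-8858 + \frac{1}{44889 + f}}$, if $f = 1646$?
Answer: $\frac{211594645}{137402343} \approx 1.54$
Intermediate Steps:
$\frac{28931 - 42572}{-8858 + \frac{1}{44889 + f}} = \frac{28931 - 42572}{-8858 + \frac{1}{44889 + 1646}} = - \frac{13641}{-8858 + \frac{1}{46535}} = - \frac{13641}{- \frac{412207029}{46535}} = \left(-13641\right) \left(- \frac{46535}{412207029}\right) = \frac{211594645}{137402343}$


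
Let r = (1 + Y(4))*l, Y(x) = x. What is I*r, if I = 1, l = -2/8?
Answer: -5/4 ≈ -1.2500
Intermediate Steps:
l = -1/4 (l = -2*1/8 = -1/4 ≈ -0.25000)
r = -5/4 (r = (1 + 4)*(-1/4) = 5*(-1/4) = -5/4 ≈ -1.2500)
I*r = 1*(-5/4) = -5/4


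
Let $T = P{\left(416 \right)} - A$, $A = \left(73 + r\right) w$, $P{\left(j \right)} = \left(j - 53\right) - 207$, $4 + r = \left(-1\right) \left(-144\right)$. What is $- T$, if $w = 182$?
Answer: $38610$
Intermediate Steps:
$r = 140$ ($r = -4 - -144 = -4 + 144 = 140$)
$P{\left(j \right)} = -260 + j$ ($P{\left(j \right)} = \left(-53 + j\right) - 207 = -260 + j$)
$A = 38766$ ($A = \left(73 + 140\right) 182 = 213 \cdot 182 = 38766$)
$T = -38610$ ($T = \left(-260 + 416\right) - 38766 = 156 - 38766 = -38610$)
$- T = \left(-1\right) \left(-38610\right) = 38610$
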